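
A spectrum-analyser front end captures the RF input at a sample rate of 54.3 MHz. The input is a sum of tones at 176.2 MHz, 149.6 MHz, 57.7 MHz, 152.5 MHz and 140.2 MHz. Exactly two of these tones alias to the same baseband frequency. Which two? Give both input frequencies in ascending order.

fs/2 = 27.15 MHz.
176.2 MHz mod fs = 13.3 MHz.
13.3 MHz ≤ fs/2 = 27.15 MHz, appears at 13.3 MHz.
149.6 MHz mod fs = 41 MHz.
41 MHz > fs/2 = 27.15 MHz, folds to fs − 41 MHz = 13.3 MHz.
57.7 MHz mod fs = 3.4 MHz.
3.4 MHz ≤ fs/2 = 27.15 MHz, appears at 3.4 MHz.
152.5 MHz mod fs = 43.9 MHz.
43.9 MHz > fs/2 = 27.15 MHz, folds to fs − 43.9 MHz = 10.4 MHz.
140.2 MHz mod fs = 31.6 MHz.
31.6 MHz > fs/2 = 27.15 MHz, folds to fs − 31.6 MHz = 22.7 MHz.
149.6 MHz and 176.2 MHz both map to 13.3 MHz.

149.6 MHz, 176.2 MHz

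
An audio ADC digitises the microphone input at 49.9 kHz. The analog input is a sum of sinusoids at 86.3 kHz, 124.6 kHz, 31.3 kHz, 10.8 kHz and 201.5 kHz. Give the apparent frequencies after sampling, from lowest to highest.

1.9 kHz, 10.8 kHz, 13.5 kHz, 18.6 kHz, 24.8 kHz

fs/2 = 24.95 kHz.
86.3 kHz mod fs = 36.4 kHz.
36.4 kHz > fs/2 = 24.95 kHz, folds to fs − 36.4 kHz = 13.5 kHz.
124.6 kHz mod fs = 24.8 kHz.
24.8 kHz ≤ fs/2 = 24.95 kHz, appears at 24.8 kHz.
31.3 kHz > fs/2 = 24.95 kHz, folds to fs − 31.3 kHz = 18.6 kHz.
10.8 kHz ≤ fs/2 = 24.95 kHz, passes unchanged.
201.5 kHz mod fs = 1.9 kHz.
1.9 kHz ≤ fs/2 = 24.95 kHz, appears at 1.9 kHz.
Distinct values: {1.9 kHz, 10.8 kHz, 13.5 kHz, 18.6 kHz, 24.8 kHz}.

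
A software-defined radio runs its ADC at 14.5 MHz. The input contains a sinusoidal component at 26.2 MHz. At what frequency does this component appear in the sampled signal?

2.8 MHz

26.2 MHz mod fs = 11.7 MHz.
11.7 MHz > fs/2 = 7.25 MHz, folds to fs − 11.7 MHz = 2.8 MHz.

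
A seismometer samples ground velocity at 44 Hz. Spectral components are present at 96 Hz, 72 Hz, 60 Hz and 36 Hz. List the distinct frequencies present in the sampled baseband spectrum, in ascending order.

fs/2 = 22 Hz.
96 Hz mod fs = 8 Hz.
8 Hz ≤ fs/2 = 22 Hz, appears at 8 Hz.
72 Hz mod fs = 28 Hz.
28 Hz > fs/2 = 22 Hz, folds to fs − 28 Hz = 16 Hz.
60 Hz mod fs = 16 Hz.
16 Hz ≤ fs/2 = 22 Hz, appears at 16 Hz.
36 Hz > fs/2 = 22 Hz, folds to fs − 36 Hz = 8 Hz.
Distinct values: {8 Hz, 16 Hz}.

8 Hz, 16 Hz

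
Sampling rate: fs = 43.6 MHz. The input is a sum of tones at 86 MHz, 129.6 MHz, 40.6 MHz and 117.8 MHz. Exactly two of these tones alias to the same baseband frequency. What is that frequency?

fs/2 = 21.8 MHz.
86 MHz mod fs = 42.4 MHz.
42.4 MHz > fs/2 = 21.8 MHz, folds to fs − 42.4 MHz = 1.2 MHz.
129.6 MHz mod fs = 42.4 MHz.
42.4 MHz > fs/2 = 21.8 MHz, folds to fs − 42.4 MHz = 1.2 MHz.
40.6 MHz > fs/2 = 21.8 MHz, folds to fs − 40.6 MHz = 3 MHz.
117.8 MHz mod fs = 30.6 MHz.
30.6 MHz > fs/2 = 21.8 MHz, folds to fs − 30.6 MHz = 13 MHz.
86 MHz and 129.6 MHz both map to 1.2 MHz.

1.2 MHz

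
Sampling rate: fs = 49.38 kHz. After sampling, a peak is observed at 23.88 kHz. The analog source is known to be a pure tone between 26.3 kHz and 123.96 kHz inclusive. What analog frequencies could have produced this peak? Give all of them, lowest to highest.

Frequencies that alias to 23.88 kHz are k·fs ± 23.88 kHz for integer k ≥ 0.
k=0: 23.88 kHz.
k=1: 25.5 kHz, 73.26 kHz.
k=2: 74.88 kHz, 122.64 kHz.
k=3: 124.26 kHz, 172.02 kHz.
Within [26.3 kHz, 123.96 kHz]: 73.26 kHz, 74.88 kHz, 122.64 kHz.

73.26 kHz, 74.88 kHz, 122.64 kHz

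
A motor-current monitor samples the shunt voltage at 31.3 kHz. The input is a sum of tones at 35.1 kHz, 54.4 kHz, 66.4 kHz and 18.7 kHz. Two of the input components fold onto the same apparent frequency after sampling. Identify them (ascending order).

fs/2 = 15.65 kHz.
35.1 kHz mod fs = 3.8 kHz.
3.8 kHz ≤ fs/2 = 15.65 kHz, appears at 3.8 kHz.
54.4 kHz mod fs = 23.1 kHz.
23.1 kHz > fs/2 = 15.65 kHz, folds to fs − 23.1 kHz = 8.2 kHz.
66.4 kHz mod fs = 3.8 kHz.
3.8 kHz ≤ fs/2 = 15.65 kHz, appears at 3.8 kHz.
18.7 kHz > fs/2 = 15.65 kHz, folds to fs − 18.7 kHz = 12.6 kHz.
35.1 kHz and 66.4 kHz both map to 3.8 kHz.

35.1 kHz, 66.4 kHz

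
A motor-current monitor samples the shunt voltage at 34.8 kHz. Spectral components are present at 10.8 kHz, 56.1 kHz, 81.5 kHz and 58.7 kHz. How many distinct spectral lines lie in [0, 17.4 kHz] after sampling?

fs/2 = 17.4 kHz.
10.8 kHz ≤ fs/2 = 17.4 kHz, passes unchanged.
56.1 kHz mod fs = 21.3 kHz.
21.3 kHz > fs/2 = 17.4 kHz, folds to fs − 21.3 kHz = 13.5 kHz.
81.5 kHz mod fs = 11.9 kHz.
11.9 kHz ≤ fs/2 = 17.4 kHz, appears at 11.9 kHz.
58.7 kHz mod fs = 23.9 kHz.
23.9 kHz > fs/2 = 17.4 kHz, folds to fs − 23.9 kHz = 10.9 kHz.
Distinct values: {10.8 kHz, 10.9 kHz, 11.9 kHz, 13.5 kHz} → 4.

4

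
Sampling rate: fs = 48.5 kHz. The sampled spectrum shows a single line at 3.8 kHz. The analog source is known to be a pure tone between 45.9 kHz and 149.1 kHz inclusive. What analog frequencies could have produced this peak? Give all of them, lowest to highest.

Frequencies that alias to 3.8 kHz are k·fs ± 3.8 kHz for integer k ≥ 0.
k=0: 3.8 kHz.
k=1: 44.7 kHz, 52.3 kHz.
k=2: 93.2 kHz, 100.8 kHz.
k=3: 141.7 kHz, 149.3 kHz.
k=4: 190.2 kHz, 197.8 kHz.
Within [45.9 kHz, 149.1 kHz]: 52.3 kHz, 93.2 kHz, 100.8 kHz, 141.7 kHz.

52.3 kHz, 93.2 kHz, 100.8 kHz, 141.7 kHz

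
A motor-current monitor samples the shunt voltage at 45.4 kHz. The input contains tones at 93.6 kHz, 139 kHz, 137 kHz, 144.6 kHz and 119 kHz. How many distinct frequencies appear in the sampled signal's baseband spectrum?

4

fs/2 = 22.7 kHz.
93.6 kHz mod fs = 2.8 kHz.
2.8 kHz ≤ fs/2 = 22.7 kHz, appears at 2.8 kHz.
139 kHz mod fs = 2.8 kHz.
2.8 kHz ≤ fs/2 = 22.7 kHz, appears at 2.8 kHz.
137 kHz mod fs = 0.8 kHz.
0.8 kHz ≤ fs/2 = 22.7 kHz, appears at 0.8 kHz.
144.6 kHz mod fs = 8.4 kHz.
8.4 kHz ≤ fs/2 = 22.7 kHz, appears at 8.4 kHz.
119 kHz mod fs = 28.2 kHz.
28.2 kHz > fs/2 = 22.7 kHz, folds to fs − 28.2 kHz = 17.2 kHz.
Distinct values: {0.8 kHz, 2.8 kHz, 8.4 kHz, 17.2 kHz} → 4.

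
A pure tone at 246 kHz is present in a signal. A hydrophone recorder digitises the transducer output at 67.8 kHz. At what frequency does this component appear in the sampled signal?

246 kHz mod fs = 42.6 kHz.
42.6 kHz > fs/2 = 33.9 kHz, folds to fs − 42.6 kHz = 25.2 kHz.

25.2 kHz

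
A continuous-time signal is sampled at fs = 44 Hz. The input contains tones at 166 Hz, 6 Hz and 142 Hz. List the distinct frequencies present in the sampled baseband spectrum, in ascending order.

6 Hz, 10 Hz

fs/2 = 22 Hz.
166 Hz mod fs = 34 Hz.
34 Hz > fs/2 = 22 Hz, folds to fs − 34 Hz = 10 Hz.
6 Hz ≤ fs/2 = 22 Hz, passes unchanged.
142 Hz mod fs = 10 Hz.
10 Hz ≤ fs/2 = 22 Hz, appears at 10 Hz.
Distinct values: {6 Hz, 10 Hz}.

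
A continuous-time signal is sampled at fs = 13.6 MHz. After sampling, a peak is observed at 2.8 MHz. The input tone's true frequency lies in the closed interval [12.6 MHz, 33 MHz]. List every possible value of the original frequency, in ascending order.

Frequencies that alias to 2.8 MHz are k·fs ± 2.8 MHz for integer k ≥ 0.
k=0: 2.8 MHz.
k=1: 10.8 MHz, 16.4 MHz.
k=2: 24.4 MHz, 30 MHz.
k=3: 38 MHz, 43.6 MHz.
Within [12.6 MHz, 33 MHz]: 16.4 MHz, 24.4 MHz, 30 MHz.

16.4 MHz, 24.4 MHz, 30 MHz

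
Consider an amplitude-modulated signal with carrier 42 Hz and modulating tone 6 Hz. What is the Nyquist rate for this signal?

AM sidebands sit at fc ± fm = 36 Hz and 48 Hz.
Highest-frequency component: 48 Hz.
Nyquist rate = 2 × 48 Hz = 96 Hz.

96 Hz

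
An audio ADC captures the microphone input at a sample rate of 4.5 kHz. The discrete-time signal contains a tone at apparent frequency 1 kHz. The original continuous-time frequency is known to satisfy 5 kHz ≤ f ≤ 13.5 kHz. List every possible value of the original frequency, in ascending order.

Frequencies that alias to 1 kHz are k·fs ± 1 kHz for integer k ≥ 0.
k=0: 1 kHz.
k=1: 3.5 kHz, 5.5 kHz.
k=2: 8 kHz, 10 kHz.
k=3: 12.5 kHz, 14.5 kHz.
k=4: 17 kHz, 19 kHz.
Within [5 kHz, 13.5 kHz]: 5.5 kHz, 8 kHz, 10 kHz, 12.5 kHz.

5.5 kHz, 8 kHz, 10 kHz, 12.5 kHz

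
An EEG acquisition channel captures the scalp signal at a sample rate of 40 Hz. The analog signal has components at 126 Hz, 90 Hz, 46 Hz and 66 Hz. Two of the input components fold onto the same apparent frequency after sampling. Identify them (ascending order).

46 Hz, 126 Hz

fs/2 = 20 Hz.
126 Hz mod fs = 6 Hz.
6 Hz ≤ fs/2 = 20 Hz, appears at 6 Hz.
90 Hz mod fs = 10 Hz.
10 Hz ≤ fs/2 = 20 Hz, appears at 10 Hz.
46 Hz mod fs = 6 Hz.
6 Hz ≤ fs/2 = 20 Hz, appears at 6 Hz.
66 Hz mod fs = 26 Hz.
26 Hz > fs/2 = 20 Hz, folds to fs − 26 Hz = 14 Hz.
46 Hz and 126 Hz both map to 6 Hz.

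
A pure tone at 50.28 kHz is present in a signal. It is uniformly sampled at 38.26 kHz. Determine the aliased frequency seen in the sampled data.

12.02 kHz

50.28 kHz mod fs = 12.02 kHz.
12.02 kHz ≤ fs/2 = 19.13 kHz, appears at 12.02 kHz.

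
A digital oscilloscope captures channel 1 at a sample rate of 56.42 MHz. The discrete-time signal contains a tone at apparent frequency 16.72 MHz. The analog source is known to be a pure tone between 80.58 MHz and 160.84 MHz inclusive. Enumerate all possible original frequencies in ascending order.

Frequencies that alias to 16.72 MHz are k·fs ± 16.72 MHz for integer k ≥ 0.
k=0: 16.72 MHz.
k=1: 39.7 MHz, 73.14 MHz.
k=2: 96.12 MHz, 129.56 MHz.
k=3: 152.54 MHz, 185.98 MHz.
k=4: 208.96 MHz, 242.4 MHz.
Within [80.58 MHz, 160.84 MHz]: 96.12 MHz, 129.56 MHz, 152.54 MHz.

96.12 MHz, 129.56 MHz, 152.54 MHz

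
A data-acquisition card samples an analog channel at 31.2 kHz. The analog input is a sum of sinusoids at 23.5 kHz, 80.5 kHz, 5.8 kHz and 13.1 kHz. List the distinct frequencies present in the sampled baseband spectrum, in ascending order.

5.8 kHz, 7.7 kHz, 13.1 kHz

fs/2 = 15.6 kHz.
23.5 kHz > fs/2 = 15.6 kHz, folds to fs − 23.5 kHz = 7.7 kHz.
80.5 kHz mod fs = 18.1 kHz.
18.1 kHz > fs/2 = 15.6 kHz, folds to fs − 18.1 kHz = 13.1 kHz.
5.8 kHz ≤ fs/2 = 15.6 kHz, passes unchanged.
13.1 kHz ≤ fs/2 = 15.6 kHz, passes unchanged.
Distinct values: {5.8 kHz, 7.7 kHz, 13.1 kHz}.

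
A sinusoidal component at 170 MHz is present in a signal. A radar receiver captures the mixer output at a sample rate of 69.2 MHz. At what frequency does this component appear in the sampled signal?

31.6 MHz

170 MHz mod fs = 31.6 MHz.
31.6 MHz ≤ fs/2 = 34.6 MHz, appears at 31.6 MHz.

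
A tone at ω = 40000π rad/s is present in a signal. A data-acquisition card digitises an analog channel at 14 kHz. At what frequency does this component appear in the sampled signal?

ω = 40000π rad/s → f = ω/(2π) = 20000 Hz = 20 kHz.
20 kHz mod fs = 6 kHz.
6 kHz ≤ fs/2 = 7 kHz, appears at 6 kHz.

6 kHz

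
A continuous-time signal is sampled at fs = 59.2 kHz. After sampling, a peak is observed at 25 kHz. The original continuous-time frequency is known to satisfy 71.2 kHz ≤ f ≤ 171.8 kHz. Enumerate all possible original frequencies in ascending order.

84.2 kHz, 93.4 kHz, 143.4 kHz, 152.6 kHz

Frequencies that alias to 25 kHz are k·fs ± 25 kHz for integer k ≥ 0.
k=0: 25 kHz.
k=1: 34.2 kHz, 84.2 kHz.
k=2: 93.4 kHz, 143.4 kHz.
k=3: 152.6 kHz, 202.6 kHz.
k=4: 211.8 kHz, 261.8 kHz.
Within [71.2 kHz, 171.8 kHz]: 84.2 kHz, 93.4 kHz, 143.4 kHz, 152.6 kHz.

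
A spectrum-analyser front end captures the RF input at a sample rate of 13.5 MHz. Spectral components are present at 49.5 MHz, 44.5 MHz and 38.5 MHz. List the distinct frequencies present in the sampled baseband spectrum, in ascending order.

2 MHz, 4 MHz, 4.5 MHz

fs/2 = 6.75 MHz.
49.5 MHz mod fs = 9 MHz.
9 MHz > fs/2 = 6.75 MHz, folds to fs − 9 MHz = 4.5 MHz.
44.5 MHz mod fs = 4 MHz.
4 MHz ≤ fs/2 = 6.75 MHz, appears at 4 MHz.
38.5 MHz mod fs = 11.5 MHz.
11.5 MHz > fs/2 = 6.75 MHz, folds to fs − 11.5 MHz = 2 MHz.
Distinct values: {2 MHz, 4 MHz, 4.5 MHz}.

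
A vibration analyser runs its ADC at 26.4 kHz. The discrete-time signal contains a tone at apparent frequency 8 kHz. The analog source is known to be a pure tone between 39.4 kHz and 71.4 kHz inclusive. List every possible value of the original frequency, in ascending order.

44.8 kHz, 60.8 kHz, 71.2 kHz

Frequencies that alias to 8 kHz are k·fs ± 8 kHz for integer k ≥ 0.
k=0: 8 kHz.
k=1: 18.4 kHz, 34.4 kHz.
k=2: 44.8 kHz, 60.8 kHz.
k=3: 71.2 kHz, 87.2 kHz.
k=4: 97.6 kHz, 113.6 kHz.
Within [39.4 kHz, 71.4 kHz]: 44.8 kHz, 60.8 kHz, 71.2 kHz.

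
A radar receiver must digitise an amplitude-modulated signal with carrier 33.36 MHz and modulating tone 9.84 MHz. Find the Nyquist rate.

AM sidebands sit at fc ± fm = 23.52 MHz and 43.2 MHz.
Highest-frequency component: 43.2 MHz.
Nyquist rate = 2 × 43.2 MHz = 86.4 MHz.

86.4 MHz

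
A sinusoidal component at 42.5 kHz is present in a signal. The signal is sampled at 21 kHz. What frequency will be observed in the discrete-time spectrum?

0.5 kHz

42.5 kHz mod fs = 0.5 kHz.
0.5 kHz ≤ fs/2 = 10.5 kHz, appears at 0.5 kHz.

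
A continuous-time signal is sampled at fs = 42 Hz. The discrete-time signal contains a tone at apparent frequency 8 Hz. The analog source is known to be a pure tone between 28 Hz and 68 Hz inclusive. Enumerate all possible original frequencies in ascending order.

Frequencies that alias to 8 Hz are k·fs ± 8 Hz for integer k ≥ 0.
k=0: 8 Hz.
k=1: 34 Hz, 50 Hz.
k=2: 76 Hz, 92 Hz.
Within [28 Hz, 68 Hz]: 34 Hz, 50 Hz.

34 Hz, 50 Hz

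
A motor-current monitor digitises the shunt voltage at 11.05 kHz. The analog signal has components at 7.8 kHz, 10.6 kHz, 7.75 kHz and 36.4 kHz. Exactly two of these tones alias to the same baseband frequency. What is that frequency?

fs/2 = 5.525 kHz.
7.8 kHz > fs/2 = 5.525 kHz, folds to fs − 7.8 kHz = 3.25 kHz.
10.6 kHz > fs/2 = 5.525 kHz, folds to fs − 10.6 kHz = 0.45 kHz.
7.75 kHz > fs/2 = 5.525 kHz, folds to fs − 7.75 kHz = 3.3 kHz.
36.4 kHz mod fs = 3.25 kHz.
3.25 kHz ≤ fs/2 = 5.525 kHz, appears at 3.25 kHz.
7.8 kHz and 36.4 kHz both map to 3.25 kHz.

3.25 kHz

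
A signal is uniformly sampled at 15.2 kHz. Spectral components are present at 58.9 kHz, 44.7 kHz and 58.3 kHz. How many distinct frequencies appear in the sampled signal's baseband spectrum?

fs/2 = 7.6 kHz.
58.9 kHz mod fs = 13.3 kHz.
13.3 kHz > fs/2 = 7.6 kHz, folds to fs − 13.3 kHz = 1.9 kHz.
44.7 kHz mod fs = 14.3 kHz.
14.3 kHz > fs/2 = 7.6 kHz, folds to fs − 14.3 kHz = 0.9 kHz.
58.3 kHz mod fs = 12.7 kHz.
12.7 kHz > fs/2 = 7.6 kHz, folds to fs − 12.7 kHz = 2.5 kHz.
Distinct values: {0.9 kHz, 1.9 kHz, 2.5 kHz} → 3.

3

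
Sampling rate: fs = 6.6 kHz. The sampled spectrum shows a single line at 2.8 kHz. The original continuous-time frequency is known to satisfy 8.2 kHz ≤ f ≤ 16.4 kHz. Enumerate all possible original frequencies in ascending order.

Frequencies that alias to 2.8 kHz are k·fs ± 2.8 kHz for integer k ≥ 0.
k=0: 2.8 kHz.
k=1: 3.8 kHz, 9.4 kHz.
k=2: 10.4 kHz, 16 kHz.
k=3: 17 kHz, 22.6 kHz.
Within [8.2 kHz, 16.4 kHz]: 9.4 kHz, 10.4 kHz, 16 kHz.

9.4 kHz, 10.4 kHz, 16 kHz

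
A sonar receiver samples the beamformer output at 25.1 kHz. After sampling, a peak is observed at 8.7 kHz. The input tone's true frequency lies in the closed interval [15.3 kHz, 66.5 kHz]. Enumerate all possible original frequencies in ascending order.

16.4 kHz, 33.8 kHz, 41.5 kHz, 58.9 kHz

Frequencies that alias to 8.7 kHz are k·fs ± 8.7 kHz for integer k ≥ 0.
k=0: 8.7 kHz.
k=1: 16.4 kHz, 33.8 kHz.
k=2: 41.5 kHz, 58.9 kHz.
k=3: 66.6 kHz, 84 kHz.
Within [15.3 kHz, 66.5 kHz]: 16.4 kHz, 33.8 kHz, 41.5 kHz, 58.9 kHz.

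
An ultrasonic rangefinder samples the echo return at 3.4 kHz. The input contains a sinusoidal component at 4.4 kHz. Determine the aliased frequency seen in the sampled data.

1 kHz

4.4 kHz mod fs = 1 kHz.
1 kHz ≤ fs/2 = 1.7 kHz, appears at 1 kHz.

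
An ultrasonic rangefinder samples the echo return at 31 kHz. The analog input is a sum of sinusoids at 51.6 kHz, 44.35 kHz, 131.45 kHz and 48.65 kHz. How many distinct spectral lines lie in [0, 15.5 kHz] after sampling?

fs/2 = 15.5 kHz.
51.6 kHz mod fs = 20.6 kHz.
20.6 kHz > fs/2 = 15.5 kHz, folds to fs − 20.6 kHz = 10.4 kHz.
44.35 kHz mod fs = 13.35 kHz.
13.35 kHz ≤ fs/2 = 15.5 kHz, appears at 13.35 kHz.
131.45 kHz mod fs = 7.45 kHz.
7.45 kHz ≤ fs/2 = 15.5 kHz, appears at 7.45 kHz.
48.65 kHz mod fs = 17.65 kHz.
17.65 kHz > fs/2 = 15.5 kHz, folds to fs − 17.65 kHz = 13.35 kHz.
Distinct values: {7.45 kHz, 10.4 kHz, 13.35 kHz} → 3.

3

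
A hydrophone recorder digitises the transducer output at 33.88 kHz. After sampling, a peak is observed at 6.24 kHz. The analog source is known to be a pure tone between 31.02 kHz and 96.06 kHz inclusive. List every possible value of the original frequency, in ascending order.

Frequencies that alias to 6.24 kHz are k·fs ± 6.24 kHz for integer k ≥ 0.
k=0: 6.24 kHz.
k=1: 27.64 kHz, 40.12 kHz.
k=2: 61.52 kHz, 74 kHz.
k=3: 95.4 kHz, 107.88 kHz.
k=4: 129.28 kHz, 141.76 kHz.
Within [31.02 kHz, 96.06 kHz]: 40.12 kHz, 61.52 kHz, 74 kHz, 95.4 kHz.

40.12 kHz, 61.52 kHz, 74 kHz, 95.4 kHz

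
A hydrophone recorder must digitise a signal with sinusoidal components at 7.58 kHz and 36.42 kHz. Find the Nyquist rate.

Highest-frequency component: 36.42 kHz.
Nyquist rate = 2 × 36.42 kHz = 72.84 kHz.

72.84 kHz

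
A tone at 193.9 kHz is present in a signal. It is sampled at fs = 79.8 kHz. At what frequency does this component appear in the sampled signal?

34.3 kHz

193.9 kHz mod fs = 34.3 kHz.
34.3 kHz ≤ fs/2 = 39.9 kHz, appears at 34.3 kHz.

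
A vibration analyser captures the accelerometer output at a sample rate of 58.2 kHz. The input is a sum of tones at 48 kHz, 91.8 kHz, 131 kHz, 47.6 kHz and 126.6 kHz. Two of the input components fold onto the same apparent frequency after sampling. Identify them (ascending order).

48 kHz, 126.6 kHz

fs/2 = 29.1 kHz.
48 kHz > fs/2 = 29.1 kHz, folds to fs − 48 kHz = 10.2 kHz.
91.8 kHz mod fs = 33.6 kHz.
33.6 kHz > fs/2 = 29.1 kHz, folds to fs − 33.6 kHz = 24.6 kHz.
131 kHz mod fs = 14.6 kHz.
14.6 kHz ≤ fs/2 = 29.1 kHz, appears at 14.6 kHz.
47.6 kHz > fs/2 = 29.1 kHz, folds to fs − 47.6 kHz = 10.6 kHz.
126.6 kHz mod fs = 10.2 kHz.
10.2 kHz ≤ fs/2 = 29.1 kHz, appears at 10.2 kHz.
48 kHz and 126.6 kHz both map to 10.2 kHz.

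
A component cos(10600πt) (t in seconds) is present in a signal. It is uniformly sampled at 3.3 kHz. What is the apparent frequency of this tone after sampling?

1.3 kHz

ω = 10600π rad/s → f = ω/(2π) = 5300 Hz = 5.3 kHz.
5.3 kHz mod fs = 2 kHz.
2 kHz > fs/2 = 1.65 kHz, folds to fs − 2 kHz = 1.3 kHz.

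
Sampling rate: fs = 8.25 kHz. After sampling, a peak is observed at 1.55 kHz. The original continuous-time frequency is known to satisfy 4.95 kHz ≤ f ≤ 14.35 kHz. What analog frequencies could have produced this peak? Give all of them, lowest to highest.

6.7 kHz, 9.8 kHz

Frequencies that alias to 1.55 kHz are k·fs ± 1.55 kHz for integer k ≥ 0.
k=0: 1.55 kHz.
k=1: 6.7 kHz, 9.8 kHz.
k=2: 14.95 kHz, 18.05 kHz.
Within [4.95 kHz, 14.35 kHz]: 6.7 kHz, 9.8 kHz.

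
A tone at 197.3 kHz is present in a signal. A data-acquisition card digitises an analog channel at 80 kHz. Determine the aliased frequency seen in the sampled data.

37.3 kHz

197.3 kHz mod fs = 37.3 kHz.
37.3 kHz ≤ fs/2 = 40 kHz, appears at 37.3 kHz.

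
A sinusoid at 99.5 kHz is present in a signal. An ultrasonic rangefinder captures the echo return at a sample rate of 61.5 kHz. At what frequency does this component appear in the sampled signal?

23.5 kHz

99.5 kHz mod fs = 38 kHz.
38 kHz > fs/2 = 30.75 kHz, folds to fs − 38 kHz = 23.5 kHz.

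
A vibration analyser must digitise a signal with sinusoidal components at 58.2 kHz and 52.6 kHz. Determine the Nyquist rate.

116.4 kHz

Highest-frequency component: 58.2 kHz.
Nyquist rate = 2 × 58.2 kHz = 116.4 kHz.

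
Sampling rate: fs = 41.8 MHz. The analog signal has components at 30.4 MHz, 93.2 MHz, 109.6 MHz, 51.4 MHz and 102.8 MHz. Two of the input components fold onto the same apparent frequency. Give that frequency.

fs/2 = 20.9 MHz.
30.4 MHz > fs/2 = 20.9 MHz, folds to fs − 30.4 MHz = 11.4 MHz.
93.2 MHz mod fs = 9.6 MHz.
9.6 MHz ≤ fs/2 = 20.9 MHz, appears at 9.6 MHz.
109.6 MHz mod fs = 26 MHz.
26 MHz > fs/2 = 20.9 MHz, folds to fs − 26 MHz = 15.8 MHz.
51.4 MHz mod fs = 9.6 MHz.
9.6 MHz ≤ fs/2 = 20.9 MHz, appears at 9.6 MHz.
102.8 MHz mod fs = 19.2 MHz.
19.2 MHz ≤ fs/2 = 20.9 MHz, appears at 19.2 MHz.
51.4 MHz and 93.2 MHz both map to 9.6 MHz.

9.6 MHz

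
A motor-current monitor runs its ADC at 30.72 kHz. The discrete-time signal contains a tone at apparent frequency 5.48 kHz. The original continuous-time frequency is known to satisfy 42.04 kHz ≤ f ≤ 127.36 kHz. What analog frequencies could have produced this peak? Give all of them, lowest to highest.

55.96 kHz, 66.92 kHz, 86.68 kHz, 97.64 kHz, 117.4 kHz

Frequencies that alias to 5.48 kHz are k·fs ± 5.48 kHz for integer k ≥ 0.
k=0: 5.48 kHz.
k=1: 25.24 kHz, 36.2 kHz.
k=2: 55.96 kHz, 66.92 kHz.
k=3: 86.68 kHz, 97.64 kHz.
k=4: 117.4 kHz, 128.36 kHz.
k=5: 148.12 kHz, 159.08 kHz.
Within [42.04 kHz, 127.36 kHz]: 55.96 kHz, 66.92 kHz, 86.68 kHz, 97.64 kHz, 117.4 kHz.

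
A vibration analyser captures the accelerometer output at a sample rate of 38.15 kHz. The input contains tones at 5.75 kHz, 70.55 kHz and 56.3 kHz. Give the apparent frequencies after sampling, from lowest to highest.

fs/2 = 19.075 kHz.
5.75 kHz ≤ fs/2 = 19.075 kHz, passes unchanged.
70.55 kHz mod fs = 32.4 kHz.
32.4 kHz > fs/2 = 19.075 kHz, folds to fs − 32.4 kHz = 5.75 kHz.
56.3 kHz mod fs = 18.15 kHz.
18.15 kHz ≤ fs/2 = 19.075 kHz, appears at 18.15 kHz.
Distinct values: {5.75 kHz, 18.15 kHz}.

5.75 kHz, 18.15 kHz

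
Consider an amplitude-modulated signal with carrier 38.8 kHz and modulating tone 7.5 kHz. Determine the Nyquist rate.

92.6 kHz

AM sidebands sit at fc ± fm = 31.3 kHz and 46.3 kHz.
Highest-frequency component: 46.3 kHz.
Nyquist rate = 2 × 46.3 kHz = 92.6 kHz.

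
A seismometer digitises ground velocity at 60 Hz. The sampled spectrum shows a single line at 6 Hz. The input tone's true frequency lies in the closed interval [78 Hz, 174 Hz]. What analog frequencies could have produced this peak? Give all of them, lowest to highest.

Frequencies that alias to 6 Hz are k·fs ± 6 Hz for integer k ≥ 0.
k=0: 6 Hz.
k=1: 54 Hz, 66 Hz.
k=2: 114 Hz, 126 Hz.
k=3: 174 Hz, 186 Hz.
k=4: 234 Hz, 246 Hz.
Within [78 Hz, 174 Hz]: 114 Hz, 126 Hz, 174 Hz.

114 Hz, 126 Hz, 174 Hz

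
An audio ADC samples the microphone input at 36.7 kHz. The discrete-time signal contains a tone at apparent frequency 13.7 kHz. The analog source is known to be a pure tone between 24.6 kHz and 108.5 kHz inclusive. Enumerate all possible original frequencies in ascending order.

50.4 kHz, 59.7 kHz, 87.1 kHz, 96.4 kHz

Frequencies that alias to 13.7 kHz are k·fs ± 13.7 kHz for integer k ≥ 0.
k=0: 13.7 kHz.
k=1: 23 kHz, 50.4 kHz.
k=2: 59.7 kHz, 87.1 kHz.
k=3: 96.4 kHz, 123.8 kHz.
k=4: 133.1 kHz, 160.5 kHz.
Within [24.6 kHz, 108.5 kHz]: 50.4 kHz, 59.7 kHz, 87.1 kHz, 96.4 kHz.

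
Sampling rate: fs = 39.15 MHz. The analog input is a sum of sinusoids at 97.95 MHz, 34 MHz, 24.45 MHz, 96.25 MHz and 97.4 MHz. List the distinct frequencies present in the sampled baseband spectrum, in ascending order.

5.15 MHz, 14.7 MHz, 17.95 MHz, 19.1 MHz, 19.5 MHz

fs/2 = 19.575 MHz.
97.95 MHz mod fs = 19.65 MHz.
19.65 MHz > fs/2 = 19.575 MHz, folds to fs − 19.65 MHz = 19.5 MHz.
34 MHz > fs/2 = 19.575 MHz, folds to fs − 34 MHz = 5.15 MHz.
24.45 MHz > fs/2 = 19.575 MHz, folds to fs − 24.45 MHz = 14.7 MHz.
96.25 MHz mod fs = 17.95 MHz.
17.95 MHz ≤ fs/2 = 19.575 MHz, appears at 17.95 MHz.
97.4 MHz mod fs = 19.1 MHz.
19.1 MHz ≤ fs/2 = 19.575 MHz, appears at 19.1 MHz.
Distinct values: {5.15 MHz, 14.7 MHz, 17.95 MHz, 19.1 MHz, 19.5 MHz}.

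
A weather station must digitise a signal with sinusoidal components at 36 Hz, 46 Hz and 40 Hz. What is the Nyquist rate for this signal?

92 Hz

Highest-frequency component: 46 Hz.
Nyquist rate = 2 × 46 Hz = 92 Hz.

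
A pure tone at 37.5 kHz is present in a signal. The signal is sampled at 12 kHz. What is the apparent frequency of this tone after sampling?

37.5 kHz mod fs = 1.5 kHz.
1.5 kHz ≤ fs/2 = 6 kHz, appears at 1.5 kHz.

1.5 kHz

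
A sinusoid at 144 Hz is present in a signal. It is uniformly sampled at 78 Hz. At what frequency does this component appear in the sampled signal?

144 Hz mod fs = 66 Hz.
66 Hz > fs/2 = 39 Hz, folds to fs − 66 Hz = 12 Hz.

12 Hz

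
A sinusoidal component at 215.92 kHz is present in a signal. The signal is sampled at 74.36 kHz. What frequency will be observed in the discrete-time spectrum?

215.92 kHz mod fs = 67.2 kHz.
67.2 kHz > fs/2 = 37.18 kHz, folds to fs − 67.2 kHz = 7.16 kHz.

7.16 kHz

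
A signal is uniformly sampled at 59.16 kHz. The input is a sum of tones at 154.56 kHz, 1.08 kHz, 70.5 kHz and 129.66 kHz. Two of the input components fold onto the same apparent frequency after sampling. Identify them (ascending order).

fs/2 = 29.58 kHz.
154.56 kHz mod fs = 36.24 kHz.
36.24 kHz > fs/2 = 29.58 kHz, folds to fs − 36.24 kHz = 22.92 kHz.
1.08 kHz ≤ fs/2 = 29.58 kHz, passes unchanged.
70.5 kHz mod fs = 11.34 kHz.
11.34 kHz ≤ fs/2 = 29.58 kHz, appears at 11.34 kHz.
129.66 kHz mod fs = 11.34 kHz.
11.34 kHz ≤ fs/2 = 29.58 kHz, appears at 11.34 kHz.
70.5 kHz and 129.66 kHz both map to 11.34 kHz.

70.5 kHz, 129.66 kHz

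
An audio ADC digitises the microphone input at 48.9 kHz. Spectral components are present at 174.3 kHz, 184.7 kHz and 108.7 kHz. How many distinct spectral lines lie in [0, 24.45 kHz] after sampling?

fs/2 = 24.45 kHz.
174.3 kHz mod fs = 27.6 kHz.
27.6 kHz > fs/2 = 24.45 kHz, folds to fs − 27.6 kHz = 21.3 kHz.
184.7 kHz mod fs = 38 kHz.
38 kHz > fs/2 = 24.45 kHz, folds to fs − 38 kHz = 10.9 kHz.
108.7 kHz mod fs = 10.9 kHz.
10.9 kHz ≤ fs/2 = 24.45 kHz, appears at 10.9 kHz.
Distinct values: {10.9 kHz, 21.3 kHz} → 2.

2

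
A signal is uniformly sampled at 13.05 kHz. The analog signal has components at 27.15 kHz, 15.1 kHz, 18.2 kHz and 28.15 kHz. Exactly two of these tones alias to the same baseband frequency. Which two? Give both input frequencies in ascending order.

15.1 kHz, 28.15 kHz

fs/2 = 6.525 kHz.
27.15 kHz mod fs = 1.05 kHz.
1.05 kHz ≤ fs/2 = 6.525 kHz, appears at 1.05 kHz.
15.1 kHz mod fs = 2.05 kHz.
2.05 kHz ≤ fs/2 = 6.525 kHz, appears at 2.05 kHz.
18.2 kHz mod fs = 5.15 kHz.
5.15 kHz ≤ fs/2 = 6.525 kHz, appears at 5.15 kHz.
28.15 kHz mod fs = 2.05 kHz.
2.05 kHz ≤ fs/2 = 6.525 kHz, appears at 2.05 kHz.
15.1 kHz and 28.15 kHz both map to 2.05 kHz.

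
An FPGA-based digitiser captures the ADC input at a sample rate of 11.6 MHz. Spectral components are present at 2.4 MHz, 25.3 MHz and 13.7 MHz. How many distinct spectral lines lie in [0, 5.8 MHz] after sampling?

2

fs/2 = 5.8 MHz.
2.4 MHz ≤ fs/2 = 5.8 MHz, passes unchanged.
25.3 MHz mod fs = 2.1 MHz.
2.1 MHz ≤ fs/2 = 5.8 MHz, appears at 2.1 MHz.
13.7 MHz mod fs = 2.1 MHz.
2.1 MHz ≤ fs/2 = 5.8 MHz, appears at 2.1 MHz.
Distinct values: {2.1 MHz, 2.4 MHz} → 2.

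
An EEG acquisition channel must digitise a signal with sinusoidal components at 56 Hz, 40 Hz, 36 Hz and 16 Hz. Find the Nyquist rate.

112 Hz

Highest-frequency component: 56 Hz.
Nyquist rate = 2 × 56 Hz = 112 Hz.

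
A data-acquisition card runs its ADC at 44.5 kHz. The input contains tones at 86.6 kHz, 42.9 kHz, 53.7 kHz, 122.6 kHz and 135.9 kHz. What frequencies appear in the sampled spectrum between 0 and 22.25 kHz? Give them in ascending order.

1.6 kHz, 2.4 kHz, 9.2 kHz, 10.9 kHz

fs/2 = 22.25 kHz.
86.6 kHz mod fs = 42.1 kHz.
42.1 kHz > fs/2 = 22.25 kHz, folds to fs − 42.1 kHz = 2.4 kHz.
42.9 kHz > fs/2 = 22.25 kHz, folds to fs − 42.9 kHz = 1.6 kHz.
53.7 kHz mod fs = 9.2 kHz.
9.2 kHz ≤ fs/2 = 22.25 kHz, appears at 9.2 kHz.
122.6 kHz mod fs = 33.6 kHz.
33.6 kHz > fs/2 = 22.25 kHz, folds to fs − 33.6 kHz = 10.9 kHz.
135.9 kHz mod fs = 2.4 kHz.
2.4 kHz ≤ fs/2 = 22.25 kHz, appears at 2.4 kHz.
Distinct values: {1.6 kHz, 2.4 kHz, 9.2 kHz, 10.9 kHz}.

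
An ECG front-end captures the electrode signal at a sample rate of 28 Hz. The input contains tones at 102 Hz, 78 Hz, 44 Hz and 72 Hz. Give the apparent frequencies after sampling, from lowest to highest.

fs/2 = 14 Hz.
102 Hz mod fs = 18 Hz.
18 Hz > fs/2 = 14 Hz, folds to fs − 18 Hz = 10 Hz.
78 Hz mod fs = 22 Hz.
22 Hz > fs/2 = 14 Hz, folds to fs − 22 Hz = 6 Hz.
44 Hz mod fs = 16 Hz.
16 Hz > fs/2 = 14 Hz, folds to fs − 16 Hz = 12 Hz.
72 Hz mod fs = 16 Hz.
16 Hz > fs/2 = 14 Hz, folds to fs − 16 Hz = 12 Hz.
Distinct values: {6 Hz, 10 Hz, 12 Hz}.

6 Hz, 10 Hz, 12 Hz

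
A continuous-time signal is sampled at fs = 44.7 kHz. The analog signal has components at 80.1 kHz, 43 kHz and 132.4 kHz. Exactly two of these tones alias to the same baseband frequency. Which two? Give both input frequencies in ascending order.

fs/2 = 22.35 kHz.
80.1 kHz mod fs = 35.4 kHz.
35.4 kHz > fs/2 = 22.35 kHz, folds to fs − 35.4 kHz = 9.3 kHz.
43 kHz > fs/2 = 22.35 kHz, folds to fs − 43 kHz = 1.7 kHz.
132.4 kHz mod fs = 43 kHz.
43 kHz > fs/2 = 22.35 kHz, folds to fs − 43 kHz = 1.7 kHz.
43 kHz and 132.4 kHz both map to 1.7 kHz.

43 kHz, 132.4 kHz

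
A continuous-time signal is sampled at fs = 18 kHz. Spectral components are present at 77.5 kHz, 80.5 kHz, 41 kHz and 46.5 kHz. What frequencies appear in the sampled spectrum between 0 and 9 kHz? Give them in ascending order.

5 kHz, 5.5 kHz, 7.5 kHz, 8.5 kHz

fs/2 = 9 kHz.
77.5 kHz mod fs = 5.5 kHz.
5.5 kHz ≤ fs/2 = 9 kHz, appears at 5.5 kHz.
80.5 kHz mod fs = 8.5 kHz.
8.5 kHz ≤ fs/2 = 9 kHz, appears at 8.5 kHz.
41 kHz mod fs = 5 kHz.
5 kHz ≤ fs/2 = 9 kHz, appears at 5 kHz.
46.5 kHz mod fs = 10.5 kHz.
10.5 kHz > fs/2 = 9 kHz, folds to fs − 10.5 kHz = 7.5 kHz.
Distinct values: {5 kHz, 5.5 kHz, 7.5 kHz, 8.5 kHz}.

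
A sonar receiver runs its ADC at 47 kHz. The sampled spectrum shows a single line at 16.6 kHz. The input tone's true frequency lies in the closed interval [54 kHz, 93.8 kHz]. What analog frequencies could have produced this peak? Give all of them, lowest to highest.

63.6 kHz, 77.4 kHz

Frequencies that alias to 16.6 kHz are k·fs ± 16.6 kHz for integer k ≥ 0.
k=0: 16.6 kHz.
k=1: 30.4 kHz, 63.6 kHz.
k=2: 77.4 kHz, 110.6 kHz.
k=3: 124.4 kHz, 157.6 kHz.
Within [54 kHz, 93.8 kHz]: 63.6 kHz, 77.4 kHz.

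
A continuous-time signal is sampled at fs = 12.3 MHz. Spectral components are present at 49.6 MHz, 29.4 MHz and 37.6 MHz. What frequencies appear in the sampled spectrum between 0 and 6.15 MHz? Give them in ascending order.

0.4 MHz, 0.7 MHz, 4.8 MHz

fs/2 = 6.15 MHz.
49.6 MHz mod fs = 0.4 MHz.
0.4 MHz ≤ fs/2 = 6.15 MHz, appears at 0.4 MHz.
29.4 MHz mod fs = 4.8 MHz.
4.8 MHz ≤ fs/2 = 6.15 MHz, appears at 4.8 MHz.
37.6 MHz mod fs = 0.7 MHz.
0.7 MHz ≤ fs/2 = 6.15 MHz, appears at 0.7 MHz.
Distinct values: {0.4 MHz, 0.7 MHz, 4.8 MHz}.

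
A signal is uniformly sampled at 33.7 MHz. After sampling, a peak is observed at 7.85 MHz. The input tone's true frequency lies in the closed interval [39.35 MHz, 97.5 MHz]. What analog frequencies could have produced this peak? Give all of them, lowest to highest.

Frequencies that alias to 7.85 MHz are k·fs ± 7.85 MHz for integer k ≥ 0.
k=0: 7.85 MHz.
k=1: 25.85 MHz, 41.55 MHz.
k=2: 59.55 MHz, 75.25 MHz.
k=3: 93.25 MHz, 108.95 MHz.
k=4: 126.95 MHz, 142.65 MHz.
Within [39.35 MHz, 97.5 MHz]: 41.55 MHz, 59.55 MHz, 75.25 MHz, 93.25 MHz.

41.55 MHz, 59.55 MHz, 75.25 MHz, 93.25 MHz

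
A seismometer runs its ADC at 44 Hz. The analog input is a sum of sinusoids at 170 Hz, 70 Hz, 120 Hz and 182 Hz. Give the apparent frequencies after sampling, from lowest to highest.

6 Hz, 12 Hz, 18 Hz

fs/2 = 22 Hz.
170 Hz mod fs = 38 Hz.
38 Hz > fs/2 = 22 Hz, folds to fs − 38 Hz = 6 Hz.
70 Hz mod fs = 26 Hz.
26 Hz > fs/2 = 22 Hz, folds to fs − 26 Hz = 18 Hz.
120 Hz mod fs = 32 Hz.
32 Hz > fs/2 = 22 Hz, folds to fs − 32 Hz = 12 Hz.
182 Hz mod fs = 6 Hz.
6 Hz ≤ fs/2 = 22 Hz, appears at 6 Hz.
Distinct values: {6 Hz, 12 Hz, 18 Hz}.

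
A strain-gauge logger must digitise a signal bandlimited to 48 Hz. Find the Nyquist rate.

96 Hz

Nyquist rate = 2 × 48 Hz = 96 Hz.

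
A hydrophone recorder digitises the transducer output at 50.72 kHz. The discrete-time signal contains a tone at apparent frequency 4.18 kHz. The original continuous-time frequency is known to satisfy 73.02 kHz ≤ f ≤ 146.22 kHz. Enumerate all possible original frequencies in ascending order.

97.26 kHz, 105.62 kHz

Frequencies that alias to 4.18 kHz are k·fs ± 4.18 kHz for integer k ≥ 0.
k=0: 4.18 kHz.
k=1: 46.54 kHz, 54.9 kHz.
k=2: 97.26 kHz, 105.62 kHz.
k=3: 147.98 kHz, 156.34 kHz.
Within [73.02 kHz, 146.22 kHz]: 97.26 kHz, 105.62 kHz.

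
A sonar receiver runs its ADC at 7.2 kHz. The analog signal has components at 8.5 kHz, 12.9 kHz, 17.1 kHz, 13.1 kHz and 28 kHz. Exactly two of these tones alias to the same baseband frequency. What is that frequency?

1.3 kHz

fs/2 = 3.6 kHz.
8.5 kHz mod fs = 1.3 kHz.
1.3 kHz ≤ fs/2 = 3.6 kHz, appears at 1.3 kHz.
12.9 kHz mod fs = 5.7 kHz.
5.7 kHz > fs/2 = 3.6 kHz, folds to fs − 5.7 kHz = 1.5 kHz.
17.1 kHz mod fs = 2.7 kHz.
2.7 kHz ≤ fs/2 = 3.6 kHz, appears at 2.7 kHz.
13.1 kHz mod fs = 5.9 kHz.
5.9 kHz > fs/2 = 3.6 kHz, folds to fs − 5.9 kHz = 1.3 kHz.
28 kHz mod fs = 6.4 kHz.
6.4 kHz > fs/2 = 3.6 kHz, folds to fs − 6.4 kHz = 0.8 kHz.
8.5 kHz and 13.1 kHz both map to 1.3 kHz.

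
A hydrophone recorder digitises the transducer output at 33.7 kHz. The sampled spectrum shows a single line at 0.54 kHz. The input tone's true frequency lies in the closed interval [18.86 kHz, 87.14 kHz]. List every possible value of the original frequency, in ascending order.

Frequencies that alias to 0.54 kHz are k·fs ± 0.54 kHz for integer k ≥ 0.
k=0: 0.54 kHz.
k=1: 33.16 kHz, 34.24 kHz.
k=2: 66.86 kHz, 67.94 kHz.
k=3: 100.56 kHz, 101.64 kHz.
Within [18.86 kHz, 87.14 kHz]: 33.16 kHz, 34.24 kHz, 66.86 kHz, 67.94 kHz.

33.16 kHz, 34.24 kHz, 66.86 kHz, 67.94 kHz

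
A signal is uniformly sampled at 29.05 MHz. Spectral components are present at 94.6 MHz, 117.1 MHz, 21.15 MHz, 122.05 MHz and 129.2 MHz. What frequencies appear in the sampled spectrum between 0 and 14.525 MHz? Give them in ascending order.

fs/2 = 14.525 MHz.
94.6 MHz mod fs = 7.45 MHz.
7.45 MHz ≤ fs/2 = 14.525 MHz, appears at 7.45 MHz.
117.1 MHz mod fs = 0.9 MHz.
0.9 MHz ≤ fs/2 = 14.525 MHz, appears at 0.9 MHz.
21.15 MHz > fs/2 = 14.525 MHz, folds to fs − 21.15 MHz = 7.9 MHz.
122.05 MHz mod fs = 5.85 MHz.
5.85 MHz ≤ fs/2 = 14.525 MHz, appears at 5.85 MHz.
129.2 MHz mod fs = 13 MHz.
13 MHz ≤ fs/2 = 14.525 MHz, appears at 13 MHz.
Distinct values: {0.9 MHz, 5.85 MHz, 7.45 MHz, 7.9 MHz, 13 MHz}.

0.9 MHz, 5.85 MHz, 7.45 MHz, 7.9 MHz, 13 MHz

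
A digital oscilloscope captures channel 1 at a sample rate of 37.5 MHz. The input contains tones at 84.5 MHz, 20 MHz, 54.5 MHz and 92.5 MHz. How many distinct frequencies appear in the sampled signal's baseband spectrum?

3

fs/2 = 18.75 MHz.
84.5 MHz mod fs = 9.5 MHz.
9.5 MHz ≤ fs/2 = 18.75 MHz, appears at 9.5 MHz.
20 MHz > fs/2 = 18.75 MHz, folds to fs − 20 MHz = 17.5 MHz.
54.5 MHz mod fs = 17 MHz.
17 MHz ≤ fs/2 = 18.75 MHz, appears at 17 MHz.
92.5 MHz mod fs = 17.5 MHz.
17.5 MHz ≤ fs/2 = 18.75 MHz, appears at 17.5 MHz.
Distinct values: {9.5 MHz, 17 MHz, 17.5 MHz} → 3.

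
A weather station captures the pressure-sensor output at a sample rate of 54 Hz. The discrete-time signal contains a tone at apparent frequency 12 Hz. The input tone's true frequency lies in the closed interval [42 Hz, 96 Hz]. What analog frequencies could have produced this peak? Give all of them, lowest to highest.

42 Hz, 66 Hz, 96 Hz

Frequencies that alias to 12 Hz are k·fs ± 12 Hz for integer k ≥ 0.
k=0: 12 Hz.
k=1: 42 Hz, 66 Hz.
k=2: 96 Hz, 120 Hz.
k=3: 150 Hz, 174 Hz.
Within [42 Hz, 96 Hz]: 42 Hz, 66 Hz, 96 Hz.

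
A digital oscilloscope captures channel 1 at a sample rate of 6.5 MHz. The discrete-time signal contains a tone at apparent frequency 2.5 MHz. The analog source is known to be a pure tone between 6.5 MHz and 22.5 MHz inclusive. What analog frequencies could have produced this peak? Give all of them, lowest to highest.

Frequencies that alias to 2.5 MHz are k·fs ± 2.5 MHz for integer k ≥ 0.
k=0: 2.5 MHz.
k=1: 4 MHz, 9 MHz.
k=2: 10.5 MHz, 15.5 MHz.
k=3: 17 MHz, 22 MHz.
k=4: 23.5 MHz, 28.5 MHz.
Within [6.5 MHz, 22.5 MHz]: 9 MHz, 10.5 MHz, 15.5 MHz, 17 MHz, 22 MHz.

9 MHz, 10.5 MHz, 15.5 MHz, 17 MHz, 22 MHz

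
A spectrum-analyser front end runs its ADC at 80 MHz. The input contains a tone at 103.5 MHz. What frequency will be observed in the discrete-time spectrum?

103.5 MHz mod fs = 23.5 MHz.
23.5 MHz ≤ fs/2 = 40 MHz, appears at 23.5 MHz.

23.5 MHz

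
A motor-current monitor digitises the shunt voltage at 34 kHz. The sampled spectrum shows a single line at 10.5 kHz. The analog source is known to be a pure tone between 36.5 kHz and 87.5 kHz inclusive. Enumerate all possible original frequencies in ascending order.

44.5 kHz, 57.5 kHz, 78.5 kHz

Frequencies that alias to 10.5 kHz are k·fs ± 10.5 kHz for integer k ≥ 0.
k=0: 10.5 kHz.
k=1: 23.5 kHz, 44.5 kHz.
k=2: 57.5 kHz, 78.5 kHz.
k=3: 91.5 kHz, 112.5 kHz.
Within [36.5 kHz, 87.5 kHz]: 44.5 kHz, 57.5 kHz, 78.5 kHz.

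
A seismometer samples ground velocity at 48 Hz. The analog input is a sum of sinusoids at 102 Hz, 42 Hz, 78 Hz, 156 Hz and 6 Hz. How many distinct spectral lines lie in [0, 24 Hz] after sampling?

3

fs/2 = 24 Hz.
102 Hz mod fs = 6 Hz.
6 Hz ≤ fs/2 = 24 Hz, appears at 6 Hz.
42 Hz > fs/2 = 24 Hz, folds to fs − 42 Hz = 6 Hz.
78 Hz mod fs = 30 Hz.
30 Hz > fs/2 = 24 Hz, folds to fs − 30 Hz = 18 Hz.
156 Hz mod fs = 12 Hz.
12 Hz ≤ fs/2 = 24 Hz, appears at 12 Hz.
6 Hz ≤ fs/2 = 24 Hz, passes unchanged.
Distinct values: {6 Hz, 12 Hz, 18 Hz} → 3.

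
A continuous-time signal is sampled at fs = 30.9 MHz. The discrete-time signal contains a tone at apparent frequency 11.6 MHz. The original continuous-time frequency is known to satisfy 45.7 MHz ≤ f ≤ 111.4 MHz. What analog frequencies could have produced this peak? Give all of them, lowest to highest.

50.2 MHz, 73.4 MHz, 81.1 MHz, 104.3 MHz

Frequencies that alias to 11.6 MHz are k·fs ± 11.6 MHz for integer k ≥ 0.
k=0: 11.6 MHz.
k=1: 19.3 MHz, 42.5 MHz.
k=2: 50.2 MHz, 73.4 MHz.
k=3: 81.1 MHz, 104.3 MHz.
k=4: 112 MHz, 135.2 MHz.
Within [45.7 MHz, 111.4 MHz]: 50.2 MHz, 73.4 MHz, 81.1 MHz, 104.3 MHz.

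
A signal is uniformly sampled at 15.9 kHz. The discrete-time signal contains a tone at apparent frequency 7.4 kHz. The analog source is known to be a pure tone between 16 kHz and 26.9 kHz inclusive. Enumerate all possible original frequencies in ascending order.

23.3 kHz, 24.4 kHz

Frequencies that alias to 7.4 kHz are k·fs ± 7.4 kHz for integer k ≥ 0.
k=0: 7.4 kHz.
k=1: 8.5 kHz, 23.3 kHz.
k=2: 24.4 kHz, 39.2 kHz.
k=3: 40.3 kHz, 55.1 kHz.
Within [16 kHz, 26.9 kHz]: 23.3 kHz, 24.4 kHz.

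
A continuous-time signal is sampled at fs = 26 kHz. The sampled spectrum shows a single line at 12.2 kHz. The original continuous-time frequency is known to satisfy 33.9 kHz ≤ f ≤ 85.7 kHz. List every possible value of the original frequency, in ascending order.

38.2 kHz, 39.8 kHz, 64.2 kHz, 65.8 kHz

Frequencies that alias to 12.2 kHz are k·fs ± 12.2 kHz for integer k ≥ 0.
k=0: 12.2 kHz.
k=1: 13.8 kHz, 38.2 kHz.
k=2: 39.8 kHz, 64.2 kHz.
k=3: 65.8 kHz, 90.2 kHz.
k=4: 91.8 kHz, 116.2 kHz.
Within [33.9 kHz, 85.7 kHz]: 38.2 kHz, 39.8 kHz, 64.2 kHz, 65.8 kHz.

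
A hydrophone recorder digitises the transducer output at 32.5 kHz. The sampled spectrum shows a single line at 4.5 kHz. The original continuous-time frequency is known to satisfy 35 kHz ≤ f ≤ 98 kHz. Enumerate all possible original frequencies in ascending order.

Frequencies that alias to 4.5 kHz are k·fs ± 4.5 kHz for integer k ≥ 0.
k=0: 4.5 kHz.
k=1: 28 kHz, 37 kHz.
k=2: 60.5 kHz, 69.5 kHz.
k=3: 93 kHz, 102 kHz.
k=4: 125.5 kHz, 134.5 kHz.
Within [35 kHz, 98 kHz]: 37 kHz, 60.5 kHz, 69.5 kHz, 93 kHz.

37 kHz, 60.5 kHz, 69.5 kHz, 93 kHz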